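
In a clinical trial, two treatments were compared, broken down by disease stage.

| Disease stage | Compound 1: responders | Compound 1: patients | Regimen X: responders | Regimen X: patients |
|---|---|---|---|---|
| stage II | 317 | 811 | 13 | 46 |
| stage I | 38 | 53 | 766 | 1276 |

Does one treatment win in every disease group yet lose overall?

Yes

Stage II: Compound 1 317/811 = 39.1%, Regimen X 13/46 = 28.3% → Compound 1
Stage I: Compound 1 38/53 = 71.7%, Regimen X 766/1276 = 60.0% → Compound 1
Overall: Compound 1 355/864 = 41.1%, Regimen X 779/1322 = 58.9% → Regimen X
Compound 1 wins each disease group but Regimen X wins overall — the comparison reverses. Compound 1's patients skew toward stage II, which has a lower base rate.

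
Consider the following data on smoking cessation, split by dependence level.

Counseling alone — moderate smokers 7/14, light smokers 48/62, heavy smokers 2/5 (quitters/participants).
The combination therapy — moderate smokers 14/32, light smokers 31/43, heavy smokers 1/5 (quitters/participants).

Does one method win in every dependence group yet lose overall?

Moderate smokers: counseling alone 7/14 = 50.0%, the combination therapy 14/32 = 43.8% → counseling alone
Light smokers: counseling alone 48/62 = 77.4%, the combination therapy 31/43 = 72.1% → counseling alone
Heavy smokers: counseling alone 2/5 = 40.0%, the combination therapy 1/5 = 20.0% → counseling alone
Overall: counseling alone 57/81 = 70.4%, the combination therapy 46/80 = 57.5% → counseling alone
Counseling alone wins overall and in every dependence group — no reversal.

No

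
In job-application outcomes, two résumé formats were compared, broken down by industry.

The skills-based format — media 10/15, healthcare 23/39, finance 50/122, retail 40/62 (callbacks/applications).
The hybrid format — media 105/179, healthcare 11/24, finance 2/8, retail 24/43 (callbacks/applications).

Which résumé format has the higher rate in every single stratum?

the skills-based format

Media: the skills-based format 10/15 = 66.7%, the hybrid format 105/179 = 58.7% → the skills-based format
Healthcare: the skills-based format 23/39 = 59.0%, the hybrid format 11/24 = 45.8% → the skills-based format
Finance: the skills-based format 50/122 = 41.0%, the hybrid format 2/8 = 25.0% → the skills-based format
Retail: the skills-based format 40/62 = 64.5%, the hybrid format 24/43 = 55.8% → the skills-based format
The skills-based format has the higher rate in all 4 groups.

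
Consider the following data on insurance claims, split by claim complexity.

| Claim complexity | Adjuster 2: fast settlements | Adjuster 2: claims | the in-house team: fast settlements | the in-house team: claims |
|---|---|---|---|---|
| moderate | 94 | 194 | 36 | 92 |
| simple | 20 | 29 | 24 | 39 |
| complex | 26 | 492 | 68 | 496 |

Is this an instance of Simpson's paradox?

Moderate: Adjuster 2 94/194 = 48.5%, the in-house team 36/92 = 39.1% → Adjuster 2
Simple: Adjuster 2 20/29 = 69.0%, the in-house team 24/39 = 61.5% → Adjuster 2
Complex: Adjuster 2 26/492 = 5.3%, the in-house team 68/496 = 13.7% → the in-house team
Overall: Adjuster 2 140/715 = 19.6%, the in-house team 128/627 = 20.4% → the in-house team
Neither sweeps: Adjuster 2 wins 2 of 3 groups, the in-house team wins 1. The in-house team wins overall but not every group — no Simpson reversal.

No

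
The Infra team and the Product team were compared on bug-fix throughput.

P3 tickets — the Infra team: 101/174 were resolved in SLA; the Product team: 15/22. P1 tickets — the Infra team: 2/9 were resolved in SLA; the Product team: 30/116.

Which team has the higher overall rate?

the Infra team

P3: the Infra team 101/174 = 58.0%, the Product team 15/22 = 68.2% → the Product team
P1: the Infra team 2/9 = 22.2%, the Product team 30/116 = 25.9% → the Product team
Overall: the Infra team 103/183 = 56.3%, the Product team 45/138 = 32.6% → the Infra team
(The Product team wins every ticket group but the Infra team wins overall — the Product team's tickets skew toward the low-rate P1 group.)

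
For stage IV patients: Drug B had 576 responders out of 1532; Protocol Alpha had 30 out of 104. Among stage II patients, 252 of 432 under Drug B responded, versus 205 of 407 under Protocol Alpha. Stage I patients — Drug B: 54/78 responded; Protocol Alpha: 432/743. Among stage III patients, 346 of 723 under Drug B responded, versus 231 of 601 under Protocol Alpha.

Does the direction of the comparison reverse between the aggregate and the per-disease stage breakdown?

Stage IV: Drug B 576/1532 = 37.6%, Protocol Alpha 30/104 = 28.8% → Drug B
Stage II: Drug B 252/432 = 58.3%, Protocol Alpha 205/407 = 50.4% → Drug B
Stage I: Drug B 54/78 = 69.2%, Protocol Alpha 432/743 = 58.1% → Drug B
Stage III: Drug B 346/723 = 47.9%, Protocol Alpha 231/601 = 38.4% → Drug B
Overall: Drug B 1228/2765 = 44.4%, Protocol Alpha 898/1855 = 48.4% → Protocol Alpha
Drug B wins each disease group but Protocol Alpha wins overall — the comparison reverses. Drug B's patients skew toward stage IV, which has a lower base rate.

Yes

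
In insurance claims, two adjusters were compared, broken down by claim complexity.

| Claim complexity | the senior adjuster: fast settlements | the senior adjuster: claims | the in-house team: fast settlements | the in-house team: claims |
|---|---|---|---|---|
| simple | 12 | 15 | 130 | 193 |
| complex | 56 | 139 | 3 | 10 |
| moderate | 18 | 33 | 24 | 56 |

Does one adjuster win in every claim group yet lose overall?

Simple: the senior adjuster 12/15 = 80.0%, the in-house team 130/193 = 67.4% → the senior adjuster
Complex: the senior adjuster 56/139 = 40.3%, the in-house team 3/10 = 30.0% → the senior adjuster
Moderate: the senior adjuster 18/33 = 54.5%, the in-house team 24/56 = 42.9% → the senior adjuster
Overall: the senior adjuster 86/187 = 46.0%, the in-house team 157/259 = 60.6% → the in-house team
The senior adjuster wins each claim group but the in-house team wins overall — the comparison reverses. The senior adjuster's claims skew toward complex, which has a lower base rate.

Yes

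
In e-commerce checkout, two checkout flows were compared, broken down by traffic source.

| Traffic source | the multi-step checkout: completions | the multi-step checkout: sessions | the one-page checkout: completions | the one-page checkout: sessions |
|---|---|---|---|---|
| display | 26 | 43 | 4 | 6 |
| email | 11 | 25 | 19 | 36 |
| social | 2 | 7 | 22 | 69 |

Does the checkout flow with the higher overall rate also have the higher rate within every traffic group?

Display: the multi-step checkout 26/43 = 60.5%, the one-page checkout 4/6 = 66.7% → the one-page checkout
Email: the multi-step checkout 11/25 = 44.0%, the one-page checkout 19/36 = 52.8% → the one-page checkout
Social: the multi-step checkout 2/7 = 28.6%, the one-page checkout 22/69 = 31.9% → the one-page checkout
Overall: the multi-step checkout 39/75 = 52.0%, the one-page checkout 45/111 = 40.5% → the multi-step checkout
The one-page checkout wins each traffic group but the multi-step checkout wins overall — the comparison reverses. The one-page checkout's sessions skew toward social, which has a lower base rate.

No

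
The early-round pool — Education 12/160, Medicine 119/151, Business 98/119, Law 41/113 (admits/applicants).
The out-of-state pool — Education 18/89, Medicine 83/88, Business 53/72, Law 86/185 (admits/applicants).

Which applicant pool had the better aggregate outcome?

Education: the early-round pool 12/160 = 7.5%, the out-of-state pool 18/89 = 20.2% → the out-of-state pool
Medicine: the early-round pool 119/151 = 78.8%, the out-of-state pool 83/88 = 94.3% → the out-of-state pool
Business: the early-round pool 98/119 = 82.4%, the out-of-state pool 53/72 = 73.6% → the early-round pool
Law: the early-round pool 41/113 = 36.3%, the out-of-state pool 86/185 = 46.5% → the out-of-state pool
Overall: the early-round pool 270/543 = 49.7%, the out-of-state pool 240/434 = 55.3% → the out-of-state pool
(Neither sweeps every department group, but the out-of-state pool has the higher pooled rate.)

the out-of-state pool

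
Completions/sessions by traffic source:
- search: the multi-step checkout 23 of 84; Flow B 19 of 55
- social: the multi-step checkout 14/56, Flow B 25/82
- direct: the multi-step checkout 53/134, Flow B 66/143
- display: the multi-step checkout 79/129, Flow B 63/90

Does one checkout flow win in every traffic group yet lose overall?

Search: the multi-step checkout 23/84 = 27.4%, Flow B 19/55 = 34.5% → Flow B
Social: the multi-step checkout 14/56 = 25.0%, Flow B 25/82 = 30.5% → Flow B
Direct: the multi-step checkout 53/134 = 39.6%, Flow B 66/143 = 46.2% → Flow B
Display: the multi-step checkout 79/129 = 61.2%, Flow B 63/90 = 70.0% → Flow B
Overall: the multi-step checkout 169/403 = 41.9%, Flow B 173/370 = 46.8% → Flow B
Flow B wins overall and in every traffic group — no reversal.

No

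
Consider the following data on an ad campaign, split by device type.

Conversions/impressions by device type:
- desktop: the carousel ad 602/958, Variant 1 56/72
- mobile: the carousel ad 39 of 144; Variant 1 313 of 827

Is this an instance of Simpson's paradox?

Yes

Desktop: the carousel ad 602/958 = 62.8%, Variant 1 56/72 = 77.8% → Variant 1
Mobile: the carousel ad 39/144 = 27.1%, Variant 1 313/827 = 37.8% → Variant 1
Overall: the carousel ad 641/1102 = 58.2%, Variant 1 369/899 = 41.0% → the carousel ad
Variant 1 wins each device group but the carousel ad wins overall — the comparison reverses. Variant 1's impressions skew toward mobile, which has a lower base rate.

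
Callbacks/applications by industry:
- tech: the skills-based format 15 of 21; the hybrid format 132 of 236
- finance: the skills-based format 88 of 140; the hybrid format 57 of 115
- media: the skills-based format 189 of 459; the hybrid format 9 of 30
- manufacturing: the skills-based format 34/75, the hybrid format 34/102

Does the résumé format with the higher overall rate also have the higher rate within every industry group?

Tech: the skills-based format 15/21 = 71.4%, the hybrid format 132/236 = 55.9% → the skills-based format
Finance: the skills-based format 88/140 = 62.9%, the hybrid format 57/115 = 49.6% → the skills-based format
Media: the skills-based format 189/459 = 41.2%, the hybrid format 9/30 = 30.0% → the skills-based format
Manufacturing: the skills-based format 34/75 = 45.3%, the hybrid format 34/102 = 33.3% → the skills-based format
Overall: the skills-based format 326/695 = 46.9%, the hybrid format 232/483 = 48.0% → the hybrid format
The skills-based format wins each industry group but the hybrid format wins overall — the comparison reverses. The skills-based format's applications skew toward media, which has a lower base rate.

No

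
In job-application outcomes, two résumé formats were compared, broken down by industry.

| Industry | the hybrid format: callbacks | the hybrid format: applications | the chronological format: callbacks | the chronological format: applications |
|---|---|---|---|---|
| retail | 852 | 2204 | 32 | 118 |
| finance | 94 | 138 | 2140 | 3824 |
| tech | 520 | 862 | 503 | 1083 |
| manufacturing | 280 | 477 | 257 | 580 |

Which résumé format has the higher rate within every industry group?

the hybrid format

Retail: the hybrid format 852/2204 = 38.7%, the chronological format 32/118 = 27.1% → the hybrid format
Finance: the hybrid format 94/138 = 68.1%, the chronological format 2140/3824 = 56.0% → the hybrid format
Tech: the hybrid format 520/862 = 60.3%, the chronological format 503/1083 = 46.4% → the hybrid format
Manufacturing: the hybrid format 280/477 = 58.7%, the chronological format 257/580 = 44.3% → the hybrid format
The hybrid format has the higher rate in all 4 groups.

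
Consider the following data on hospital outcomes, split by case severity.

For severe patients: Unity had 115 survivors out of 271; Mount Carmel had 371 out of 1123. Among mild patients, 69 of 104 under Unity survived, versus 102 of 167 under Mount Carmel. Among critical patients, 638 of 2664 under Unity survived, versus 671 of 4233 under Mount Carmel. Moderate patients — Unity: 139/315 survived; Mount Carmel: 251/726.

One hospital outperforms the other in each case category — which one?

Unity

Severe: Unity 115/271 = 42.4%, Mount Carmel 371/1123 = 33.0% → Unity
Mild: Unity 69/104 = 66.3%, Mount Carmel 102/167 = 61.1% → Unity
Critical: Unity 638/2664 = 23.9%, Mount Carmel 671/4233 = 15.9% → Unity
Moderate: Unity 139/315 = 44.1%, Mount Carmel 251/726 = 34.6% → Unity
Unity has the higher rate in all 4 groups.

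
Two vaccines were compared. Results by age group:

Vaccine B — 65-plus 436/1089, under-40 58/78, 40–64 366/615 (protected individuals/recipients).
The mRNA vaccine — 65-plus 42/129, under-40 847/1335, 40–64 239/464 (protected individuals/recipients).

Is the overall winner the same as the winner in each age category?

65-plus: Vaccine B 436/1089 = 40.0%, the mRNA vaccine 42/129 = 32.6% → Vaccine B
Under-40: Vaccine B 58/78 = 74.4%, the mRNA vaccine 847/1335 = 63.4% → Vaccine B
40–64: Vaccine B 366/615 = 59.5%, the mRNA vaccine 239/464 = 51.5% → Vaccine B
Overall: Vaccine B 860/1782 = 48.3%, the mRNA vaccine 1128/1928 = 58.5% → the mRNA vaccine
Vaccine B wins each age group but the mRNA vaccine wins overall — the comparison reverses. Vaccine B's recipients skew toward 65-plus, which has a lower base rate.

No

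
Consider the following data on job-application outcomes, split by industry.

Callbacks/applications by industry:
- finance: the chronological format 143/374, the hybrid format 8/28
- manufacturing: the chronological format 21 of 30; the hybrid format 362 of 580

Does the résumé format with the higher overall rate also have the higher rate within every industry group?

No

Finance: the chronological format 143/374 = 38.2%, the hybrid format 8/28 = 28.6% → the chronological format
Manufacturing: the chronological format 21/30 = 70.0%, the hybrid format 362/580 = 62.4% → the chronological format
Overall: the chronological format 164/404 = 40.6%, the hybrid format 370/608 = 60.9% → the hybrid format
The chronological format wins each industry group but the hybrid format wins overall — the comparison reverses. The chronological format's applications skew toward finance, which has a lower base rate.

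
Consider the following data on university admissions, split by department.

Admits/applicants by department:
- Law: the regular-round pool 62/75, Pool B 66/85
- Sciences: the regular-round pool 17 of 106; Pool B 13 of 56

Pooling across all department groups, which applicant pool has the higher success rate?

Law: the regular-round pool 62/75 = 82.7%, Pool B 66/85 = 77.6% → the regular-round pool
Sciences: the regular-round pool 17/106 = 16.0%, Pool B 13/56 = 23.2% → Pool B
Overall: the regular-round pool 79/181 = 43.6%, Pool B 79/141 = 56.0% → Pool B
(Neither sweeps every department group, but Pool B has the higher pooled rate.)

Pool B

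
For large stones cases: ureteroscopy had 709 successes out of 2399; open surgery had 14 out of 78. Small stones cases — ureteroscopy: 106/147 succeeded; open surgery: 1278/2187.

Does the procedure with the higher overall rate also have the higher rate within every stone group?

Large stones: ureteroscopy 709/2399 = 29.6%, open surgery 14/78 = 17.9% → ureteroscopy
Small stones: ureteroscopy 106/147 = 72.1%, open surgery 1278/2187 = 58.4% → ureteroscopy
Overall: ureteroscopy 815/2546 = 32.0%, open surgery 1292/2265 = 57.0% → open surgery
Ureteroscopy wins each stone group but open surgery wins overall — the comparison reverses. Ureteroscopy's cases skew toward large stones, which has a lower base rate.

No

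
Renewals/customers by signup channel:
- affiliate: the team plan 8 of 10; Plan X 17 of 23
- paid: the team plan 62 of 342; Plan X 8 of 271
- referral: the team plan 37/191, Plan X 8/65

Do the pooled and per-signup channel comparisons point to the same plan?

Yes

Affiliate: the team plan 8/10 = 80.0%, Plan X 17/23 = 73.9% → the team plan
Paid: the team plan 62/342 = 18.1%, Plan X 8/271 = 3.0% → the team plan
Referral: the team plan 37/191 = 19.4%, Plan X 8/65 = 12.3% → the team plan
Overall: the team plan 107/543 = 19.7%, Plan X 33/359 = 9.2% → the team plan
The team plan wins overall and in every signup group — no reversal.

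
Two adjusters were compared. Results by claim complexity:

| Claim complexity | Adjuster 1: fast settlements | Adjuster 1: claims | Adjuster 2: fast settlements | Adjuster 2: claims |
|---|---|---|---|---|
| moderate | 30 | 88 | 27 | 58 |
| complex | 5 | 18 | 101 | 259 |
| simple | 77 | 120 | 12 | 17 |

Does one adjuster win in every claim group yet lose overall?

Moderate: Adjuster 1 30/88 = 34.1%, Adjuster 2 27/58 = 46.6% → Adjuster 2
Complex: Adjuster 1 5/18 = 27.8%, Adjuster 2 101/259 = 39.0% → Adjuster 2
Simple: Adjuster 1 77/120 = 64.2%, Adjuster 2 12/17 = 70.6% → Adjuster 2
Overall: Adjuster 1 112/226 = 49.6%, Adjuster 2 140/334 = 41.9% → Adjuster 1
Adjuster 2 wins each claim group but Adjuster 1 wins overall — the comparison reverses. Adjuster 2's claims skew toward complex, which has a lower base rate.

Yes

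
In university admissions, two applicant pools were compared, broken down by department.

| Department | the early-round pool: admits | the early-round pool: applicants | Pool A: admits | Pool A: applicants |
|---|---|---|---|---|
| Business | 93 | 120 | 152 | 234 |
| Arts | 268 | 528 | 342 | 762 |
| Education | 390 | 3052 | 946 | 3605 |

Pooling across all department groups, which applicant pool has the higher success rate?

Business: the early-round pool 93/120 = 77.5%, Pool A 152/234 = 65.0% → the early-round pool
Arts: the early-round pool 268/528 = 50.8%, Pool A 342/762 = 44.9% → the early-round pool
Education: the early-round pool 390/3052 = 12.8%, Pool A 946/3605 = 26.2% → Pool A
Overall: the early-round pool 751/3700 = 20.3%, Pool A 1440/4601 = 31.3% → Pool A
(Neither sweeps every department group, but Pool A has the higher pooled rate.)

Pool A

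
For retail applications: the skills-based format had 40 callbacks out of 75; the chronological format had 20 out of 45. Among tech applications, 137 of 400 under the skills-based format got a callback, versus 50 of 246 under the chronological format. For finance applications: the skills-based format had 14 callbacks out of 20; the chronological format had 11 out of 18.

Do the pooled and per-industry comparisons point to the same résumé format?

Retail: the skills-based format 40/75 = 53.3%, the chronological format 20/45 = 44.4% → the skills-based format
Tech: the skills-based format 137/400 = 34.2%, the chronological format 50/246 = 20.3% → the skills-based format
Finance: the skills-based format 14/20 = 70.0%, the chronological format 11/18 = 61.1% → the skills-based format
Overall: the skills-based format 191/495 = 38.6%, the chronological format 81/309 = 26.2% → the skills-based format
The skills-based format wins overall and in every industry group — no reversal.

Yes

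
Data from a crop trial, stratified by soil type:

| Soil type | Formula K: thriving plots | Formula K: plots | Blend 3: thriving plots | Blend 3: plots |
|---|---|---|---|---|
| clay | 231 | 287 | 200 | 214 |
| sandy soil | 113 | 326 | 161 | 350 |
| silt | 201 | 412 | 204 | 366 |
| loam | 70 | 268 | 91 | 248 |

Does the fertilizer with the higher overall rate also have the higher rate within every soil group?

Clay: Formula K 231/287 = 80.5%, Blend 3 200/214 = 93.5% → Blend 3
Sandy soil: Formula K 113/326 = 34.7%, Blend 3 161/350 = 46.0% → Blend 3
Silt: Formula K 201/412 = 48.8%, Blend 3 204/366 = 55.7% → Blend 3
Loam: Formula K 70/268 = 26.1%, Blend 3 91/248 = 36.7% → Blend 3
Overall: Formula K 615/1293 = 47.6%, Blend 3 656/1178 = 55.7% → Blend 3
Blend 3 wins overall and in every soil group — no reversal.

Yes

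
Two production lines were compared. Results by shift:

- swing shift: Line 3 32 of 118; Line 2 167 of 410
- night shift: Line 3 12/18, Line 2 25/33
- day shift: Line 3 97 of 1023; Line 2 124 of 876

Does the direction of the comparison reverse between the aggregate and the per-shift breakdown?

Swing shift: Line 3 32/118 = 27.1%, Line 2 167/410 = 40.7% → Line 2
Night shift: Line 3 12/18 = 66.7%, Line 2 25/33 = 75.8% → Line 2
Day shift: Line 3 97/1023 = 9.5%, Line 2 124/876 = 14.2% → Line 2
Overall: Line 3 141/1159 = 12.2%, Line 2 316/1319 = 24.0% → Line 2
Line 2 wins overall and in every shift group — no reversal.

No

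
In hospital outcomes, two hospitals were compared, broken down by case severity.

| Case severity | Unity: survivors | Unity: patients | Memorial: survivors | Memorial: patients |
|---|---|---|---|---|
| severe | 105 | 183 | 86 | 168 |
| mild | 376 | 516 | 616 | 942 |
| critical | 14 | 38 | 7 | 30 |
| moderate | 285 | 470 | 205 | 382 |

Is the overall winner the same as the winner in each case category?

Yes

Severe: Unity 105/183 = 57.4%, Memorial 86/168 = 51.2% → Unity
Mild: Unity 376/516 = 72.9%, Memorial 616/942 = 65.4% → Unity
Critical: Unity 14/38 = 36.8%, Memorial 7/30 = 23.3% → Unity
Moderate: Unity 285/470 = 60.6%, Memorial 205/382 = 53.7% → Unity
Overall: Unity 780/1207 = 64.6%, Memorial 914/1522 = 60.1% → Unity
Unity wins overall and in every case group — no reversal.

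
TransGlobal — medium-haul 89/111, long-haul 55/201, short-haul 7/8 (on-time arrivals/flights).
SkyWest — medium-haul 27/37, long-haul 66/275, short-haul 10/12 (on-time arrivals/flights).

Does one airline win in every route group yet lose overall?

Medium-haul: TransGlobal 89/111 = 80.2%, SkyWest 27/37 = 73.0% → TransGlobal
Long-haul: TransGlobal 55/201 = 27.4%, SkyWest 66/275 = 24.0% → TransGlobal
Short-haul: TransGlobal 7/8 = 87.5%, SkyWest 10/12 = 83.3% → TransGlobal
Overall: TransGlobal 151/320 = 47.2%, SkyWest 103/324 = 31.8% → TransGlobal
TransGlobal wins overall and in every route group — no reversal.

No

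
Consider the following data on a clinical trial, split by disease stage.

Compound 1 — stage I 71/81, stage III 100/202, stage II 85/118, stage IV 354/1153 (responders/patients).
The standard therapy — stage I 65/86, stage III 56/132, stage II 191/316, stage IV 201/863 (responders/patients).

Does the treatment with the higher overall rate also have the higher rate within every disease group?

Stage I: Compound 1 71/81 = 87.7%, the standard therapy 65/86 = 75.6% → Compound 1
Stage III: Compound 1 100/202 = 49.5%, the standard therapy 56/132 = 42.4% → Compound 1
Stage II: Compound 1 85/118 = 72.0%, the standard therapy 191/316 = 60.4% → Compound 1
Stage IV: Compound 1 354/1153 = 30.7%, the standard therapy 201/863 = 23.3% → Compound 1
Overall: Compound 1 610/1554 = 39.3%, the standard therapy 513/1397 = 36.7% → Compound 1
Compound 1 wins overall and in every disease group — no reversal.

Yes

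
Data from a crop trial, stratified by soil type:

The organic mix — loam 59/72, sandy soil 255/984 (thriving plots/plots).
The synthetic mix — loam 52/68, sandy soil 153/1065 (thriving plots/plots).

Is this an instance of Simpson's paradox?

No

Loam: the organic mix 59/72 = 81.9%, the synthetic mix 52/68 = 76.5% → the organic mix
Sandy soil: the organic mix 255/984 = 25.9%, the synthetic mix 153/1065 = 14.4% → the organic mix
Overall: the organic mix 314/1056 = 29.7%, the synthetic mix 205/1133 = 18.1% → the organic mix
The organic mix wins overall and in every soil group — no reversal.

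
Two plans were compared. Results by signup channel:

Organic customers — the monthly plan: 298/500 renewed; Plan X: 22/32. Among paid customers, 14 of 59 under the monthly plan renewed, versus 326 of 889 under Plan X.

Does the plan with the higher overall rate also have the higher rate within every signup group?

Organic: the monthly plan 298/500 = 59.6%, Plan X 22/32 = 68.8% → Plan X
Paid: the monthly plan 14/59 = 23.7%, Plan X 326/889 = 36.7% → Plan X
Overall: the monthly plan 312/559 = 55.8%, Plan X 348/921 = 37.8% → the monthly plan
Plan X wins each signup group but the monthly plan wins overall — the comparison reverses. Plan X's customers skew toward paid, which has a lower base rate.

No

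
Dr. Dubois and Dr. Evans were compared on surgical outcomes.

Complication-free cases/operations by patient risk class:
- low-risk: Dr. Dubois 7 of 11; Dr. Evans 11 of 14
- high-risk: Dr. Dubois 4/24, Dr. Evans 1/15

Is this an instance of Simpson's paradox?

Low-risk: Dr. Dubois 7/11 = 63.6%, Dr. Evans 11/14 = 78.6% → Dr. Evans
High-risk: Dr. Dubois 4/24 = 16.7%, Dr. Evans 1/15 = 6.7% → Dr. Dubois
Overall: Dr. Dubois 11/35 = 31.4%, Dr. Evans 12/29 = 41.4% → Dr. Evans
Neither sweeps: Dr. Dubois wins 1 of 2 groups, Dr. Evans wins 1. Dr. Evans wins overall but not every group — no Simpson reversal.

No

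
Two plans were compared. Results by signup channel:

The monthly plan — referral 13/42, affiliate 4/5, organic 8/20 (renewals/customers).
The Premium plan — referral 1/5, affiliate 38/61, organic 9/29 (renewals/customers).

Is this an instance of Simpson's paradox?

Referral: the monthly plan 13/42 = 31.0%, the Premium plan 1/5 = 20.0% → the monthly plan
Affiliate: the monthly plan 4/5 = 80.0%, the Premium plan 38/61 = 62.3% → the monthly plan
Organic: the monthly plan 8/20 = 40.0%, the Premium plan 9/29 = 31.0% → the monthly plan
Overall: the monthly plan 25/67 = 37.3%, the Premium plan 48/95 = 50.5% → the Premium plan
The monthly plan wins each signup group but the Premium plan wins overall — the comparison reverses. The monthly plan's customers skew toward referral, which has a lower base rate.

Yes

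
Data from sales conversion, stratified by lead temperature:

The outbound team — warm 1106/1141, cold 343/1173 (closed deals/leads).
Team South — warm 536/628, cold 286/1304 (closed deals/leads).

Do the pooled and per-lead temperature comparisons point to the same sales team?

Warm: the outbound team 1106/1141 = 96.9%, Team South 536/628 = 85.4% → the outbound team
Cold: the outbound team 343/1173 = 29.2%, Team South 286/1304 = 21.9% → the outbound team
Overall: the outbound team 1449/2314 = 62.6%, Team South 822/1932 = 42.5% → the outbound team
The outbound team wins overall and in every lead group — no reversal.

Yes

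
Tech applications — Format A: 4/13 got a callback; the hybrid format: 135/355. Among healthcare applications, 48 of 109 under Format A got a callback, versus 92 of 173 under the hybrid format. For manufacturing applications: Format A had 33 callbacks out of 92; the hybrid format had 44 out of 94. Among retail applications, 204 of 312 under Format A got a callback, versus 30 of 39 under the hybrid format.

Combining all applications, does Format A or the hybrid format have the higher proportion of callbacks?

Format A

Tech: Format A 4/13 = 30.8%, the hybrid format 135/355 = 38.0% → the hybrid format
Healthcare: Format A 48/109 = 44.0%, the hybrid format 92/173 = 53.2% → the hybrid format
Manufacturing: Format A 33/92 = 35.9%, the hybrid format 44/94 = 46.8% → the hybrid format
Retail: Format A 204/312 = 65.4%, the hybrid format 30/39 = 76.9% → the hybrid format
Overall: Format A 289/526 = 54.9%, the hybrid format 301/661 = 45.5% → Format A
(The hybrid format wins every industry group but Format A wins overall — the hybrid format's applications skew toward the low-rate tech group.)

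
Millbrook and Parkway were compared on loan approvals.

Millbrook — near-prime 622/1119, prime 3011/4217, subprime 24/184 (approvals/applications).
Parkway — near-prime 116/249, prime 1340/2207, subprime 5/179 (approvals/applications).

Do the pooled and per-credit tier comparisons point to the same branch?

Near-prime: Millbrook 622/1119 = 55.6%, Parkway 116/249 = 46.6% → Millbrook
Prime: Millbrook 3011/4217 = 71.4%, Parkway 1340/2207 = 60.7% → Millbrook
Subprime: Millbrook 24/184 = 13.0%, Parkway 5/179 = 2.8% → Millbrook
Overall: Millbrook 3657/5520 = 66.2%, Parkway 1461/2635 = 55.4% → Millbrook
Millbrook wins overall and in every credit group — no reversal.

Yes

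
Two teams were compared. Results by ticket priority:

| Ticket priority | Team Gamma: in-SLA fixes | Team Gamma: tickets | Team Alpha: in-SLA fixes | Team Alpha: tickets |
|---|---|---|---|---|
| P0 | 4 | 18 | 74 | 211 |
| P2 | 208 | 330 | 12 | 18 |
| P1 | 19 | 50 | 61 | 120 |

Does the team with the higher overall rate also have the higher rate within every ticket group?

No

P0: Team Gamma 4/18 = 22.2%, Team Alpha 74/211 = 35.1% → Team Alpha
P2: Team Gamma 208/330 = 63.0%, Team Alpha 12/18 = 66.7% → Team Alpha
P1: Team Gamma 19/50 = 38.0%, Team Alpha 61/120 = 50.8% → Team Alpha
Overall: Team Gamma 231/398 = 58.0%, Team Alpha 147/349 = 42.1% → Team Gamma
Team Alpha wins each ticket group but Team Gamma wins overall — the comparison reverses. Team Alpha's tickets skew toward P0, which has a lower base rate.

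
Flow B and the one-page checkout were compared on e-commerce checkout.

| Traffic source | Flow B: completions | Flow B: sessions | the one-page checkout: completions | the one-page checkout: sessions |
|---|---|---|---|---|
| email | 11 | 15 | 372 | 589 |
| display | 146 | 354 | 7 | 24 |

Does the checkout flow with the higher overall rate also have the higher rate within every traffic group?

Email: Flow B 11/15 = 73.3%, the one-page checkout 372/589 = 63.2% → Flow B
Display: Flow B 146/354 = 41.2%, the one-page checkout 7/24 = 29.2% → Flow B
Overall: Flow B 157/369 = 42.5%, the one-page checkout 379/613 = 61.8% → the one-page checkout
Flow B wins each traffic group but the one-page checkout wins overall — the comparison reverses. Flow B's sessions skew toward display, which has a lower base rate.

No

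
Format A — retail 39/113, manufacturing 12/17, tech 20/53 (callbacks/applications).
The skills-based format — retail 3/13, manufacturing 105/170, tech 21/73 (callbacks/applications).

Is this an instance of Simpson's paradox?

Retail: Format A 39/113 = 34.5%, the skills-based format 3/13 = 23.1% → Format A
Manufacturing: Format A 12/17 = 70.6%, the skills-based format 105/170 = 61.8% → Format A
Tech: Format A 20/53 = 37.7%, the skills-based format 21/73 = 28.8% → Format A
Overall: Format A 71/183 = 38.8%, the skills-based format 129/256 = 50.4% → the skills-based format
Format A wins each industry group but the skills-based format wins overall — the comparison reverses. Format A's applications skew toward retail, which has a lower base rate.

Yes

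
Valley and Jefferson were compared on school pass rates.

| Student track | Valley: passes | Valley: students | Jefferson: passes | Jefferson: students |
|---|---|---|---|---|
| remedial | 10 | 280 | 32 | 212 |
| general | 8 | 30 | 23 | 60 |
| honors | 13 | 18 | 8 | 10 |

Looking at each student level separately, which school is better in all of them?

Remedial: Valley 10/280 = 3.6%, Jefferson 32/212 = 15.1% → Jefferson
General: Valley 8/30 = 26.7%, Jefferson 23/60 = 38.3% → Jefferson
Honors: Valley 13/18 = 72.2%, Jefferson 8/10 = 80.0% → Jefferson
Jefferson has the higher rate in all 3 groups.

Jefferson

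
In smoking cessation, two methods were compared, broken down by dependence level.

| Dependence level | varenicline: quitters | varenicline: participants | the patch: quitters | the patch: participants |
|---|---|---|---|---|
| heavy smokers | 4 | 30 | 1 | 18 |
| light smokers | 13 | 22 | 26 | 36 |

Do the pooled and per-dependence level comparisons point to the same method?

No

Heavy smokers: varenicline 4/30 = 13.3%, the patch 1/18 = 5.6% → varenicline
Light smokers: varenicline 13/22 = 59.1%, the patch 26/36 = 72.2% → the patch
Overall: varenicline 17/52 = 32.7%, the patch 27/54 = 50.0% → the patch
Neither sweeps: varenicline wins 1 of 2 groups, the patch wins 1. The patch wins overall but not every group — no Simpson reversal.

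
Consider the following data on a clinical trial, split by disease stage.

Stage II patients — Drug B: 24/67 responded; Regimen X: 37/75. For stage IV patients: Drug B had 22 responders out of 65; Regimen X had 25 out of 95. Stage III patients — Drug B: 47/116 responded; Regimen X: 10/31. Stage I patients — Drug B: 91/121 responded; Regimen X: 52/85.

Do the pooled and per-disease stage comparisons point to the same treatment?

No

Stage II: Drug B 24/67 = 35.8%, Regimen X 37/75 = 49.3% → Regimen X
Stage IV: Drug B 22/65 = 33.8%, Regimen X 25/95 = 26.3% → Drug B
Stage III: Drug B 47/116 = 40.5%, Regimen X 10/31 = 32.3% → Drug B
Stage I: Drug B 91/121 = 75.2%, Regimen X 52/85 = 61.2% → Drug B
Overall: Drug B 184/369 = 49.9%, Regimen X 124/286 = 43.4% → Drug B
Neither sweeps: Drug B wins 3 of 4 groups, Regimen X wins 1. Drug B wins overall but not every group — no Simpson reversal.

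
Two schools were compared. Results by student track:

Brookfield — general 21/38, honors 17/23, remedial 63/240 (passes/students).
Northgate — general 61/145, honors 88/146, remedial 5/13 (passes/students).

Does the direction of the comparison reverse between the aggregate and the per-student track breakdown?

General: Brookfield 21/38 = 55.3%, Northgate 61/145 = 42.1% → Brookfield
Honors: Brookfield 17/23 = 73.9%, Northgate 88/146 = 60.3% → Brookfield
Remedial: Brookfield 63/240 = 26.2%, Northgate 5/13 = 38.5% → Northgate
Overall: Brookfield 101/301 = 33.6%, Northgate 154/304 = 50.7% → Northgate
Neither sweeps: Brookfield wins 2 of 3 groups, Northgate wins 1. Northgate wins overall but not every group — no Simpson reversal.

No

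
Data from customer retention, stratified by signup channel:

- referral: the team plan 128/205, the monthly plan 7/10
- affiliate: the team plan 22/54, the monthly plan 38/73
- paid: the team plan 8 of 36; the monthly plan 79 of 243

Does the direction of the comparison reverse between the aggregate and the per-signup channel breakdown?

Referral: the team plan 128/205 = 62.4%, the monthly plan 7/10 = 70.0% → the monthly plan
Affiliate: the team plan 22/54 = 40.7%, the monthly plan 38/73 = 52.1% → the monthly plan
Paid: the team plan 8/36 = 22.2%, the monthly plan 79/243 = 32.5% → the monthly plan
Overall: the team plan 158/295 = 53.6%, the monthly plan 124/326 = 38.0% → the team plan
The monthly plan wins each signup group but the team plan wins overall — the comparison reverses. The monthly plan's customers skew toward paid, which has a lower base rate.

Yes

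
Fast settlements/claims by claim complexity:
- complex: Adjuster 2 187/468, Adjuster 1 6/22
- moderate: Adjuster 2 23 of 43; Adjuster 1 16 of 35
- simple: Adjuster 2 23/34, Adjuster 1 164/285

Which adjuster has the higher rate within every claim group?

Adjuster 2

Complex: Adjuster 2 187/468 = 40.0%, Adjuster 1 6/22 = 27.3% → Adjuster 2
Moderate: Adjuster 2 23/43 = 53.5%, Adjuster 1 16/35 = 45.7% → Adjuster 2
Simple: Adjuster 2 23/34 = 67.6%, Adjuster 1 164/285 = 57.5% → Adjuster 2
Adjuster 2 has the higher rate in all 3 groups.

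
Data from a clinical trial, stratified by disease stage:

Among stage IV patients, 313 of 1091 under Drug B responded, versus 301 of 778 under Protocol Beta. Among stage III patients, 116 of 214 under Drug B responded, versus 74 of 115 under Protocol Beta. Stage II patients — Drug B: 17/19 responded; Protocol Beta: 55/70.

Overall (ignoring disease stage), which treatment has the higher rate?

Stage IV: Drug B 313/1091 = 28.7%, Protocol Beta 301/778 = 38.7% → Protocol Beta
Stage III: Drug B 116/214 = 54.2%, Protocol Beta 74/115 = 64.3% → Protocol Beta
Stage II: Drug B 17/19 = 89.5%, Protocol Beta 55/70 = 78.6% → Drug B
Overall: Drug B 446/1324 = 33.7%, Protocol Beta 430/963 = 44.7% → Protocol Beta
(Neither sweeps every disease group, but Protocol Beta has the higher pooled rate.)

Protocol Beta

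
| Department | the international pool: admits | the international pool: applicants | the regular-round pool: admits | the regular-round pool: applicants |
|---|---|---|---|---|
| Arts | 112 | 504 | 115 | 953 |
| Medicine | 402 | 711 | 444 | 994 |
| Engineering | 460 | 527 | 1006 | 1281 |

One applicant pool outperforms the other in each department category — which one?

Arts: the international pool 112/504 = 22.2%, the regular-round pool 115/953 = 12.1% → the international pool
Medicine: the international pool 402/711 = 56.5%, the regular-round pool 444/994 = 44.7% → the international pool
Engineering: the international pool 460/527 = 87.3%, the regular-round pool 1006/1281 = 78.5% → the international pool
The international pool has the higher rate in all 3 groups.

the international pool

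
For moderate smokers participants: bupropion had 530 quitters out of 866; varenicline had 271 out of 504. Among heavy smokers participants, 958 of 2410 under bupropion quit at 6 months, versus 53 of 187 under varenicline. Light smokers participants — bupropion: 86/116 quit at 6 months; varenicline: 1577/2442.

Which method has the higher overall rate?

Moderate smokers: bupropion 530/866 = 61.2%, varenicline 271/504 = 53.8% → bupropion
Heavy smokers: bupropion 958/2410 = 39.8%, varenicline 53/187 = 28.3% → bupropion
Light smokers: bupropion 86/116 = 74.1%, varenicline 1577/2442 = 64.6% → bupropion
Overall: bupropion 1574/3392 = 46.4%, varenicline 1901/3133 = 60.7% → varenicline
(Bupropion wins every dependence group but varenicline wins overall — bupropion's participants skew toward the low-rate heavy smokers group.)

varenicline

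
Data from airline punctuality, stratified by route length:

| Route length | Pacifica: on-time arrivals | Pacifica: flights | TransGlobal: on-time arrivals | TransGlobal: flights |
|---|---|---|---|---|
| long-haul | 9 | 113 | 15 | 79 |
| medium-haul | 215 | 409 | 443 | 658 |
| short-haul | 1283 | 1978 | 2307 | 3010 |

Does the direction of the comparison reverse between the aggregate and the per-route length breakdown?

Long-haul: Pacifica 9/113 = 8.0%, TransGlobal 15/79 = 19.0% → TransGlobal
Medium-haul: Pacifica 215/409 = 52.6%, TransGlobal 443/658 = 67.3% → TransGlobal
Short-haul: Pacifica 1283/1978 = 64.9%, TransGlobal 2307/3010 = 76.6% → TransGlobal
Overall: Pacifica 1507/2500 = 60.3%, TransGlobal 2765/3747 = 73.8% → TransGlobal
TransGlobal wins overall and in every route group — no reversal.

No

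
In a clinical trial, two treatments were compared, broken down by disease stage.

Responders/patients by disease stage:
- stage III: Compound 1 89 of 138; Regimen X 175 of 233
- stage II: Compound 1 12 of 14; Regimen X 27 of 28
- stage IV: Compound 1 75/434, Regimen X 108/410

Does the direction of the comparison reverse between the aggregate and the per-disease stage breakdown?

Stage III: Compound 1 89/138 = 64.5%, Regimen X 175/233 = 75.1% → Regimen X
Stage II: Compound 1 12/14 = 85.7%, Regimen X 27/28 = 96.4% → Regimen X
Stage IV: Compound 1 75/434 = 17.3%, Regimen X 108/410 = 26.3% → Regimen X
Overall: Compound 1 176/586 = 30.0%, Regimen X 310/671 = 46.2% → Regimen X
Regimen X wins overall and in every disease group — no reversal.

No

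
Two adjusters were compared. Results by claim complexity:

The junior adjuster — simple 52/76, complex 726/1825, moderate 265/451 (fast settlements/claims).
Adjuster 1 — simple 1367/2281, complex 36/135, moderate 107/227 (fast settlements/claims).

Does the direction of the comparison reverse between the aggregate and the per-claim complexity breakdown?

Simple: the junior adjuster 52/76 = 68.4%, Adjuster 1 1367/2281 = 59.9% → the junior adjuster
Complex: the junior adjuster 726/1825 = 39.8%, Adjuster 1 36/135 = 26.7% → the junior adjuster
Moderate: the junior adjuster 265/451 = 58.8%, Adjuster 1 107/227 = 47.1% → the junior adjuster
Overall: the junior adjuster 1043/2352 = 44.3%, Adjuster 1 1510/2643 = 57.1% → Adjuster 1
The junior adjuster wins each claim group but Adjuster 1 wins overall — the comparison reverses. The junior adjuster's claims skew toward complex, which has a lower base rate.

Yes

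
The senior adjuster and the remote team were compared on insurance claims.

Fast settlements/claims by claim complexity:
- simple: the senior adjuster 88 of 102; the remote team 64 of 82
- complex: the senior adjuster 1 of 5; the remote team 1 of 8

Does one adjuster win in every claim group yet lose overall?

No

Simple: the senior adjuster 88/102 = 86.3%, the remote team 64/82 = 78.0% → the senior adjuster
Complex: the senior adjuster 1/5 = 20.0%, the remote team 1/8 = 12.5% → the senior adjuster
Overall: the senior adjuster 89/107 = 83.2%, the remote team 65/90 = 72.2% → the senior adjuster
The senior adjuster wins overall and in every claim group — no reversal.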